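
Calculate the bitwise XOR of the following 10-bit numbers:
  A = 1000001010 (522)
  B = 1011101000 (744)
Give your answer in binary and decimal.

Apply ^ to each column (1 where bits differ):
  1000001010
^ 1011101000
------------
  0011100010

Answer: 0011100010 (226)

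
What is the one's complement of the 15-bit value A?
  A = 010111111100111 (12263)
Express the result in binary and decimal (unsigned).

Flip each bit (0->1, 1->0):
  010111111100111
  101000000011000

Answer: 101000000011000 (20504)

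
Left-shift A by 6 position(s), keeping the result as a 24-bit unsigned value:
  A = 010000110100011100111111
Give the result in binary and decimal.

Shift left by 6: drop the top 6 bit(s), append 6 zero(s) on the right.
  010000110100011100111111  ->  discard [010000], keep [110100011100111111], append 000000
= 110100011100111111000000

Answer: 110100011100111111000000 (13750208)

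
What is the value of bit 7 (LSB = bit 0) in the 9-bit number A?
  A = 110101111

Bit 7 is the 8th from the right.
  110101111
   ^
That bit is 1.

Answer: 1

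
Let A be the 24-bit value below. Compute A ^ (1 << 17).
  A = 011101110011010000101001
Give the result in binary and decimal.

Mask = 1 << 17 = 000000100000000000000000
Bit 17 of A is 1; XOR with the mask flips it to 0.
  011101110011010000101001
^ 000000100000000000000000
--------------------------
  011101010011010000101001

Answer: 011101010011010000101001 (7681065)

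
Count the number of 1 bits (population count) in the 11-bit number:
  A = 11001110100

11001110100
1-bits at positions (from bit 0 = LSB): 2, 4, 5, 6, 9, 10
Count = 6

Answer: 6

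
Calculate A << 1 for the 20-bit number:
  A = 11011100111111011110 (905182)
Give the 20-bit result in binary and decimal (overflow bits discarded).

Shift left by 1: drop the top 1 bit(s), append 1 zero(s) on the right.
  11011100111111011110  ->  discard [1], keep [1011100111111011110], append 0
= 10111001111110111100

Answer: 10111001111110111100 (761788)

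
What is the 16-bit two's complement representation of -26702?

1. Binary of +26702:  0110100001001110
2. Invert bits:     1001011110110001
3. Add 1:           1001011110110010

Answer: 1001011110110010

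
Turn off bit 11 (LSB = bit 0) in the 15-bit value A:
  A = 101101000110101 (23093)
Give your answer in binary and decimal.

Mask = ~(1 << 11) = 111011111111111
Bit 11 of A is 1, so AND-ing with the mask clears it to 0.
  101101000110101
& 111011111111111
-----------------
  101001000110101

Answer: 101001000110101 (21045)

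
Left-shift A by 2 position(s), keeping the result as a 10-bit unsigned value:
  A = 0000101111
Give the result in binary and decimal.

Shift left by 2: drop the top 2 bit(s), append 2 zero(s) on the right.
  0000101111  ->  discard [00], keep [00101111], append 00
= 0010111100

Answer: 0010111100 (188)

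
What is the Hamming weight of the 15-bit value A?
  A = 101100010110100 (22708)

101100010110100
1-bits at positions (from bit 0 = LSB): 2, 4, 5, 7, 11, 12, 14
Count = 7

Answer: 7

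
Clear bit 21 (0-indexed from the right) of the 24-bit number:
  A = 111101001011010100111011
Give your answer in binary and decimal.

Mask = ~(1 << 21) = 110111111111111111111111
Bit 21 of A is 1, so AND-ing with the mask clears it to 0.
  111101001011010100111011
& 110111111111111111111111
--------------------------
  110101001011010100111011

Answer: 110101001011010100111011 (13940027)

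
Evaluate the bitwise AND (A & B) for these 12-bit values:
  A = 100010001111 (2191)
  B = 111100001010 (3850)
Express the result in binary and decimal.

Apply & to each column (1 only where both bits are 1):
  100010001111
& 111100001010
--------------
  100000001010

Answer: 100000001010 (2058)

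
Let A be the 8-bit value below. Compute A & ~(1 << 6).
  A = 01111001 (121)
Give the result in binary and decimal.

Mask = ~(1 << 6) = 10111111
Bit 6 of A is 1, so AND-ing with the mask clears it to 0.
  01111001
& 10111111
----------
  00111001

Answer: 00111001 (57)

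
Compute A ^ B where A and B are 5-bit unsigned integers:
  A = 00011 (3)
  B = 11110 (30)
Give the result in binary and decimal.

Apply ^ to each column (1 where bits differ):
  00011
^ 11110
-------
  11101

Answer: 11101 (29)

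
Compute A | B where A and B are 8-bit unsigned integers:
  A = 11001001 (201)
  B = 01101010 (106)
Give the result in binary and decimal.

Apply | to each column (1 where either bit is 1):
  11001001
| 01101010
----------
  11101011

Answer: 11101011 (235)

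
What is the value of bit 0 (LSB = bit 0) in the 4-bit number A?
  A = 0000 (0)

Bit 0 is the 1st from the right.
  0000
     ^
That bit is 0.

Answer: 0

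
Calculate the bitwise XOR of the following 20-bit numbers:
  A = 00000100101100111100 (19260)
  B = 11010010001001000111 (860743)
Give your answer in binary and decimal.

Apply ^ to each column (1 where bits differ):
  00000100101100111100
^ 11010010001001000111
----------------------
  11010110100101111011

Answer: 11010110100101111011 (878971)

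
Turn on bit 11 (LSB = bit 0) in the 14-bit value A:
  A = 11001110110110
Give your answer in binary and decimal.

Mask = 1 << 11 = 00100000000000
Bit 11 of A is 0, so OR-ing with the mask flips it to 1.
  11001110110110
| 00100000000000
----------------
  11101110110110

Answer: 11101110110110 (15286)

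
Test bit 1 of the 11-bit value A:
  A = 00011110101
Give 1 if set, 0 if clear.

Bit 1 is the 2nd from the right.
  00011110101
           ^
That bit is 0.

Answer: 0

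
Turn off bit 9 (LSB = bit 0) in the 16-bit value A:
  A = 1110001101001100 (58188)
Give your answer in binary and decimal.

Mask = ~(1 << 9) = 1111110111111111
Bit 9 of A is 1, so AND-ing with the mask clears it to 0.
  1110001101001100
& 1111110111111111
------------------
  1110000101001100

Answer: 1110000101001100 (57676)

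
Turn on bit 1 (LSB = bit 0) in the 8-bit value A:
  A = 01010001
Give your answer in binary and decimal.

Mask = 1 << 1 = 00000010
Bit 1 of A is 0, so OR-ing with the mask flips it to 1.
  01010001
| 00000010
----------
  01010011

Answer: 01010011 (83)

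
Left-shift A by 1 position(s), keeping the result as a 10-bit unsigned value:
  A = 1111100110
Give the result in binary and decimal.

Shift left by 1: drop the top 1 bit(s), append 1 zero(s) on the right.
  1111100110  ->  discard [1], keep [111100110], append 0
= 1111001100

Answer: 1111001100 (972)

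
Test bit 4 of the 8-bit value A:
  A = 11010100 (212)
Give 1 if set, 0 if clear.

Bit 4 is the 5th from the right.
  11010100
     ^
That bit is 1.

Answer: 1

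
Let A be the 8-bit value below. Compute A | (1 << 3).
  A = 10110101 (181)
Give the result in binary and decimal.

Mask = 1 << 3 = 00001000
Bit 3 of A is 0, so OR-ing with the mask flips it to 1.
  10110101
| 00001000
----------
  10111101

Answer: 10111101 (189)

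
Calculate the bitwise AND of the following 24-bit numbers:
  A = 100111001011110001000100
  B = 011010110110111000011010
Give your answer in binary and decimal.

Apply & to each column (1 only where both bits are 1):
  100111001011110001000100
& 011010110110111000011010
--------------------------
  000010000010110000000000

Answer: 000010000010110000000000 (535552)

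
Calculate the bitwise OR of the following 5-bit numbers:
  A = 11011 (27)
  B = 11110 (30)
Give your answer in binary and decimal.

Apply | to each column (1 where either bit is 1):
  11011
| 11110
-------
  11111

Answer: 11111 (31)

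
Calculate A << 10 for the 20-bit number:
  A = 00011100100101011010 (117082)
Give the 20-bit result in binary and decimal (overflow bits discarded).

Shift left by 10: drop the top 10 bit(s), append 10 zero(s) on the right.
  00011100100101011010  ->  discard [0001110010], keep [0101011010], append 0000000000
= 01010110100000000000

Answer: 01010110100000000000 (354304)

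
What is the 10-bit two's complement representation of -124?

1. Binary of +124:  0001111100
2. Invert bits:     1110000011
3. Add 1:           1110000100

Answer: 1110000100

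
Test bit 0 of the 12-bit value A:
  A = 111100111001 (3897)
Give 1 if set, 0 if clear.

Bit 0 is the 1st from the right.
  111100111001
             ^
That bit is 1.

Answer: 1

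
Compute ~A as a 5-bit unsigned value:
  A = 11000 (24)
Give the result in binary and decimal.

Flip each bit (0->1, 1->0):
  11000
  00111

Answer: 00111 (7)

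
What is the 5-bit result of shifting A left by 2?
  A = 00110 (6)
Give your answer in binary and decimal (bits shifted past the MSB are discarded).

Shift left by 2: drop the top 2 bit(s), append 2 zero(s) on the right.
  00110  ->  discard [00], keep [110], append 00
= 11000

Answer: 11000 (24)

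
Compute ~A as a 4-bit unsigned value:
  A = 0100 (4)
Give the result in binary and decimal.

Flip each bit (0->1, 1->0):
  0100
  1011

Answer: 1011 (11)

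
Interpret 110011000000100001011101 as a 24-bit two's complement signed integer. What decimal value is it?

MSB is 1, so the value is negative. Find the magnitude:
1. Invert bits:  001100111111011110100010
2. Add 1:        001100111111011110100011  = 3405731
3. Apply sign:   -3405731

Answer: -3405731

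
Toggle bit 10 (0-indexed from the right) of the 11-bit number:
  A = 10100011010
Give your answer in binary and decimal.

Mask = 1 << 10 = 10000000000
Bit 10 of A is 1; XOR with the mask flips it to 0.
  10100011010
^ 10000000000
-------------
  00100011010

Answer: 00100011010 (282)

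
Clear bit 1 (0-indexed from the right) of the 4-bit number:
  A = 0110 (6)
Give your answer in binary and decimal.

Mask = ~(1 << 1) = 1101
Bit 1 of A is 1, so AND-ing with the mask clears it to 0.
  0110
& 1101
------
  0100

Answer: 0100 (4)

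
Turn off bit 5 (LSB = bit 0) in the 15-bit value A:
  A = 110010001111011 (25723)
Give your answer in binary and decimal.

Mask = ~(1 << 5) = 111111111011111
Bit 5 of A is 1, so AND-ing with the mask clears it to 0.
  110010001111011
& 111111111011111
-----------------
  110010001011011

Answer: 110010001011011 (25691)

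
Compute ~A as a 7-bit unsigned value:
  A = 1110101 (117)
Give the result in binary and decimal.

Flip each bit (0->1, 1->0):
  1110101
  0001010

Answer: 0001010 (10)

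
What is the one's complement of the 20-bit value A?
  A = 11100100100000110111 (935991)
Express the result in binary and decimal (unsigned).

Flip each bit (0->1, 1->0):
  11100100100000110111
  00011011011111001000

Answer: 00011011011111001000 (112584)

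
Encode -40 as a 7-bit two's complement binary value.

1. Binary of +40:  0101000
2. Invert bits:     1010111
3. Add 1:           1011000

Answer: 1011000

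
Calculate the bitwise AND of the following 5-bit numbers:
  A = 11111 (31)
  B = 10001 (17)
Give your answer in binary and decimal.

Apply & to each column (1 only where both bits are 1):
  11111
& 10001
-------
  10001

Answer: 10001 (17)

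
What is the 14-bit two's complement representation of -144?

1. Binary of +144:  00000010010000
2. Invert bits:     11111101101111
3. Add 1:           11111101110000

Answer: 11111101110000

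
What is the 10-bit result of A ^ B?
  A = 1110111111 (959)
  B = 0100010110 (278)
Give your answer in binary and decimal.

Apply ^ to each column (1 where bits differ):
  1110111111
^ 0100010110
------------
  1010101001

Answer: 1010101001 (681)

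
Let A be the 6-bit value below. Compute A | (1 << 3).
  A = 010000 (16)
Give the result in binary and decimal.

Mask = 1 << 3 = 001000
Bit 3 of A is 0, so OR-ing with the mask flips it to 1.
  010000
| 001000
--------
  011000

Answer: 011000 (24)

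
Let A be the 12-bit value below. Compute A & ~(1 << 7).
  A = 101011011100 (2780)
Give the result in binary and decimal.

Mask = ~(1 << 7) = 111101111111
Bit 7 of A is 1, so AND-ing with the mask clears it to 0.
  101011011100
& 111101111111
--------------
  101001011100

Answer: 101001011100 (2652)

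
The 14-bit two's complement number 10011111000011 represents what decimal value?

MSB is 1, so the value is negative. Find the magnitude:
1. Invert bits:  01100000111100
2. Add 1:        01100000111101  = 6205
3. Apply sign:   -6205

Answer: -6205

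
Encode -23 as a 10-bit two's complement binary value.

1. Binary of +23:  0000010111
2. Invert bits:     1111101000
3. Add 1:           1111101001

Answer: 1111101001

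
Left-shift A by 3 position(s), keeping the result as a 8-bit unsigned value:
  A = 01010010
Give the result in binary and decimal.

Shift left by 3: drop the top 3 bit(s), append 3 zero(s) on the right.
  01010010  ->  discard [010], keep [10010], append 000
= 10010000

Answer: 10010000 (144)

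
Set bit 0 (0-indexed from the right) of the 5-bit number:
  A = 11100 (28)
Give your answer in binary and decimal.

Mask = 1 << 0 = 00001
Bit 0 of A is 0, so OR-ing with the mask flips it to 1.
  11100
| 00001
-------
  11101

Answer: 11101 (29)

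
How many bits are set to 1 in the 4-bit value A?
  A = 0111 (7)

0111
1-bits at positions (from bit 0 = LSB): 0, 1, 2
Count = 3

Answer: 3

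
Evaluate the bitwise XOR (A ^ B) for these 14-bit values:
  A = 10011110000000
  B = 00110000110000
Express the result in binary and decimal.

Apply ^ to each column (1 where bits differ):
  10011110000000
^ 00110000110000
----------------
  10101110110000

Answer: 10101110110000 (11184)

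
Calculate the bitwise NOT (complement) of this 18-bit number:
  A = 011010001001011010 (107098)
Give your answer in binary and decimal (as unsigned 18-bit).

Flip each bit (0->1, 1->0):
  011010001001011010
  100101110110100101

Answer: 100101110110100101 (155045)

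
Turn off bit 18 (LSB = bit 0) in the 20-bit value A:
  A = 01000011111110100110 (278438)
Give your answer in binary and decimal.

Mask = ~(1 << 18) = 10111111111111111111
Bit 18 of A is 1, so AND-ing with the mask clears it to 0.
  01000011111110100110
& 10111111111111111111
----------------------
  00000011111110100110

Answer: 00000011111110100110 (16294)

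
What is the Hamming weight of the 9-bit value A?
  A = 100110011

100110011
1-bits at positions (from bit 0 = LSB): 0, 1, 4, 5, 8
Count = 5

Answer: 5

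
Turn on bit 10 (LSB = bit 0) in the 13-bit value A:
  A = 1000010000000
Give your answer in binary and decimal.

Mask = 1 << 10 = 0010000000000
Bit 10 of A is 0, so OR-ing with the mask flips it to 1.
  1000010000000
| 0010000000000
---------------
  1010010000000

Answer: 1010010000000 (5248)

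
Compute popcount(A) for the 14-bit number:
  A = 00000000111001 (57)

00000000111001
1-bits at positions (from bit 0 = LSB): 0, 3, 4, 5
Count = 4

Answer: 4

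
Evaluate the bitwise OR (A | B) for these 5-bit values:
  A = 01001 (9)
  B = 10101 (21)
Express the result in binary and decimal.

Apply | to each column (1 where either bit is 1):
  01001
| 10101
-------
  11101

Answer: 11101 (29)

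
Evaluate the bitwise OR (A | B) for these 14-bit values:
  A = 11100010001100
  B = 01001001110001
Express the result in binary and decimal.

Apply | to each column (1 where either bit is 1):
  11100010001100
| 01001001110001
----------------
  11101011111101

Answer: 11101011111101 (15101)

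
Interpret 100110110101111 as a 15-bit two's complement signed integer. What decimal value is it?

MSB is 1, so the value is negative. Find the magnitude:
1. Invert bits:  011001001010000
2. Add 1:        011001001010001  = 12881
3. Apply sign:   -12881

Answer: -12881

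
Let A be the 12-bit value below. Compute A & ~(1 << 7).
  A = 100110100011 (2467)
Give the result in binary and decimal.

Mask = ~(1 << 7) = 111101111111
Bit 7 of A is 1, so AND-ing with the mask clears it to 0.
  100110100011
& 111101111111
--------------
  100100100011

Answer: 100100100011 (2339)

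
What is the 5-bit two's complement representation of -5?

1. Binary of +5:  00101
2. Invert bits:     11010
3. Add 1:           11011

Answer: 11011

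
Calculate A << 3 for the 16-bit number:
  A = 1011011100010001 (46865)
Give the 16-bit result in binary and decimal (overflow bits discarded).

Shift left by 3: drop the top 3 bit(s), append 3 zero(s) on the right.
  1011011100010001  ->  discard [101], keep [1011100010001], append 000
= 1011100010001000

Answer: 1011100010001000 (47240)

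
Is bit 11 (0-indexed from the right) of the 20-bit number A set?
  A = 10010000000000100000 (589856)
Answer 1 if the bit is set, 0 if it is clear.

Bit 11 is the 12th from the right.
  10010000000000100000
          ^
That bit is 0.

Answer: 0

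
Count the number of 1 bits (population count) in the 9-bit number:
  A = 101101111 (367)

101101111
1-bits at positions (from bit 0 = LSB): 0, 1, 2, 3, 5, 6, 8
Count = 7

Answer: 7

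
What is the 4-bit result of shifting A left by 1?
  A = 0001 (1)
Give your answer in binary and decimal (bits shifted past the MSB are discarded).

Shift left by 1: drop the top 1 bit(s), append 1 zero(s) on the right.
  0001  ->  discard [0], keep [001], append 0
= 0010

Answer: 0010 (2)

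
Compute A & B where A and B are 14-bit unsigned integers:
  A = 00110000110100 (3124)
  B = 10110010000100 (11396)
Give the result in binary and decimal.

Apply & to each column (1 only where both bits are 1):
  00110000110100
& 10110010000100
----------------
  00110000000100

Answer: 00110000000100 (3076)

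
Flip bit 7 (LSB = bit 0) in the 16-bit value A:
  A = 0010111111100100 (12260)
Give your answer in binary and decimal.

Mask = 1 << 7 = 0000000010000000
Bit 7 of A is 1; XOR with the mask flips it to 0.
  0010111111100100
^ 0000000010000000
------------------
  0010111101100100

Answer: 0010111101100100 (12132)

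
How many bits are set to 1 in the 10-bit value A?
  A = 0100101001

0100101001
1-bits at positions (from bit 0 = LSB): 0, 3, 5, 8
Count = 4

Answer: 4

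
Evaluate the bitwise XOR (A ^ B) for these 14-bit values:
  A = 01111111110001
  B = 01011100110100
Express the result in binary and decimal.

Apply ^ to each column (1 where bits differ):
  01111111110001
^ 01011100110100
----------------
  00100011000101

Answer: 00100011000101 (2245)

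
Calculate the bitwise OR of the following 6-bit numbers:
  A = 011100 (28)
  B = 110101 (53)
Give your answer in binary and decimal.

Apply | to each column (1 where either bit is 1):
  011100
| 110101
--------
  111101

Answer: 111101 (61)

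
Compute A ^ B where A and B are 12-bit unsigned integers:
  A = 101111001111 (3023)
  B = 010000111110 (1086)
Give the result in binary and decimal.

Apply ^ to each column (1 where bits differ):
  101111001111
^ 010000111110
--------------
  111111110001

Answer: 111111110001 (4081)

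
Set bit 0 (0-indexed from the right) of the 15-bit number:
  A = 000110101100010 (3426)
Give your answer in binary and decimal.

Mask = 1 << 0 = 000000000000001
Bit 0 of A is 0, so OR-ing with the mask flips it to 1.
  000110101100010
| 000000000000001
-----------------
  000110101100011

Answer: 000110101100011 (3427)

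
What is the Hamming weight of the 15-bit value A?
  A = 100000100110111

100000100110111
1-bits at positions (from bit 0 = LSB): 0, 1, 2, 4, 5, 8, 14
Count = 7

Answer: 7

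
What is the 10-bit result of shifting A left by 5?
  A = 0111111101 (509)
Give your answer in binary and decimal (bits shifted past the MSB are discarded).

Shift left by 5: drop the top 5 bit(s), append 5 zero(s) on the right.
  0111111101  ->  discard [01111], keep [11101], append 00000
= 1110100000

Answer: 1110100000 (928)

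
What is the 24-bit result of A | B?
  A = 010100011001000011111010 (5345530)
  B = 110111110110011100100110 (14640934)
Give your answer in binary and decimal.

Apply | to each column (1 where either bit is 1):
  010100011001000011111010
| 110111110110011100100110
--------------------------
  110111111111011111111110

Answer: 110111111111011111111110 (14678014)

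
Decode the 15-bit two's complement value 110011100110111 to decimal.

MSB is 1, so the value is negative. Find the magnitude:
1. Invert bits:  001100011001000
2. Add 1:        001100011001001  = 6345
3. Apply sign:   -6345

Answer: -6345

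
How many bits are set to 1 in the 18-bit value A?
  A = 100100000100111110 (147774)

100100000100111110
1-bits at positions (from bit 0 = LSB): 1, 2, 3, 4, 5, 8, 14, 17
Count = 8

Answer: 8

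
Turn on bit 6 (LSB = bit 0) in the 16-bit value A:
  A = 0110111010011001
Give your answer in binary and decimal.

Mask = 1 << 6 = 0000000001000000
Bit 6 of A is 0, so OR-ing with the mask flips it to 1.
  0110111010011001
| 0000000001000000
------------------
  0110111011011001

Answer: 0110111011011001 (28377)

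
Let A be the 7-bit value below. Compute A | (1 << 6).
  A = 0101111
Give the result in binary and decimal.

Mask = 1 << 6 = 1000000
Bit 6 of A is 0, so OR-ing with the mask flips it to 1.
  0101111
| 1000000
---------
  1101111

Answer: 1101111 (111)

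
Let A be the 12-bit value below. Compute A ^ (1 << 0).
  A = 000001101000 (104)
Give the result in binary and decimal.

Mask = 1 << 0 = 000000000001
Bit 0 of A is 0; XOR with the mask flips it to 1.
  000001101000
^ 000000000001
--------------
  000001101001

Answer: 000001101001 (105)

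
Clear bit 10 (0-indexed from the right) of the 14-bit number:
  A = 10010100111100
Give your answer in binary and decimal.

Mask = ~(1 << 10) = 11101111111111
Bit 10 of A is 1, so AND-ing with the mask clears it to 0.
  10010100111100
& 11101111111111
----------------
  10000100111100

Answer: 10000100111100 (8508)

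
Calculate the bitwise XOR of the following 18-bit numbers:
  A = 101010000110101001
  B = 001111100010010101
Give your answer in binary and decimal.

Apply ^ to each column (1 where bits differ):
  101010000110101001
^ 001111100010010101
--------------------
  100101100100111100

Answer: 100101100100111100 (153916)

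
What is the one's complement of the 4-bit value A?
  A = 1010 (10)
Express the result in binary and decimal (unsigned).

Flip each bit (0->1, 1->0):
  1010
  0101

Answer: 0101 (5)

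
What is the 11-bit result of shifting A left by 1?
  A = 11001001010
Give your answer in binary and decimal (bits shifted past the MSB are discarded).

Shift left by 1: drop the top 1 bit(s), append 1 zero(s) on the right.
  11001001010  ->  discard [1], keep [1001001010], append 0
= 10010010100

Answer: 10010010100 (1172)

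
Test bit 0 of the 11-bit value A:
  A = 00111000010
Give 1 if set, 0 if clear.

Bit 0 is the 1st from the right.
  00111000010
            ^
That bit is 0.

Answer: 0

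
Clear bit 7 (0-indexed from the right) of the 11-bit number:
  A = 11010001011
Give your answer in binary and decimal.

Mask = ~(1 << 7) = 11101111111
Bit 7 of A is 1, so AND-ing with the mask clears it to 0.
  11010001011
& 11101111111
-------------
  11000001011

Answer: 11000001011 (1547)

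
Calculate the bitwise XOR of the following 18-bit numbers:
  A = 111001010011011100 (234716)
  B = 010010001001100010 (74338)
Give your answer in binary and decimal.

Apply ^ to each column (1 where bits differ):
  111001010011011100
^ 010010001001100010
--------------------
  101011011010111110

Answer: 101011011010111110 (177854)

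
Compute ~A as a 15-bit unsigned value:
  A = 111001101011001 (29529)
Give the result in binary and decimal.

Flip each bit (0->1, 1->0):
  111001101011001
  000110010100110

Answer: 000110010100110 (3238)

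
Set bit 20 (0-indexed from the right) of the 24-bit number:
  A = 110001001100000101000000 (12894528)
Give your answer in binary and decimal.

Mask = 1 << 20 = 000100000000000000000000
Bit 20 of A is 0, so OR-ing with the mask flips it to 1.
  110001001100000101000000
| 000100000000000000000000
--------------------------
  110101001100000101000000

Answer: 110101001100000101000000 (13943104)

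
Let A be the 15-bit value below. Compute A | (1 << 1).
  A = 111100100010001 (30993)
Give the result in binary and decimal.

Mask = 1 << 1 = 000000000000010
Bit 1 of A is 0, so OR-ing with the mask flips it to 1.
  111100100010001
| 000000000000010
-----------------
  111100100010011

Answer: 111100100010011 (30995)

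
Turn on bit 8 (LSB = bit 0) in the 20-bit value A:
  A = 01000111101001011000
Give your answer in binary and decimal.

Mask = 1 << 8 = 00000000000100000000
Bit 8 of A is 0, so OR-ing with the mask flips it to 1.
  01000111101001011000
| 00000000000100000000
----------------------
  01000111101101011000

Answer: 01000111101101011000 (293720)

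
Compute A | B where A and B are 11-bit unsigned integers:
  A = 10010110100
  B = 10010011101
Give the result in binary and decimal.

Apply | to each column (1 where either bit is 1):
  10010110100
| 10010011101
-------------
  10010111101

Answer: 10010111101 (1213)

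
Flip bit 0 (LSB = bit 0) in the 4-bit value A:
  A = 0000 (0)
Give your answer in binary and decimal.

Mask = 1 << 0 = 0001
Bit 0 of A is 0; XOR with the mask flips it to 1.
  0000
^ 0001
------
  0001

Answer: 0001 (1)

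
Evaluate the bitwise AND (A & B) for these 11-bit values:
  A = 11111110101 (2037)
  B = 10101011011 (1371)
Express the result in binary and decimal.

Apply & to each column (1 only where both bits are 1):
  11111110101
& 10101011011
-------------
  10101010001

Answer: 10101010001 (1361)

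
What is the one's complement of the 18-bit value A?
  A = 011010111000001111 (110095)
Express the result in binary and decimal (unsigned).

Flip each bit (0->1, 1->0):
  011010111000001111
  100101000111110000

Answer: 100101000111110000 (152048)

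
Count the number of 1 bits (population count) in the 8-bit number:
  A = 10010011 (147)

10010011
1-bits at positions (from bit 0 = LSB): 0, 1, 4, 7
Count = 4

Answer: 4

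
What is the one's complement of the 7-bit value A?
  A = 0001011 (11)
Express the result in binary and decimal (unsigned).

Flip each bit (0->1, 1->0):
  0001011
  1110100

Answer: 1110100 (116)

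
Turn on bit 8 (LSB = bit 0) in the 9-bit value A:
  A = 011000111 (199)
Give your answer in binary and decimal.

Mask = 1 << 8 = 100000000
Bit 8 of A is 0, so OR-ing with the mask flips it to 1.
  011000111
| 100000000
-----------
  111000111

Answer: 111000111 (455)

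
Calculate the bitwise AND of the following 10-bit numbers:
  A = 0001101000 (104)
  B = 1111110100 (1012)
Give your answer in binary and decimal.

Apply & to each column (1 only where both bits are 1):
  0001101000
& 1111110100
------------
  0001100000

Answer: 0001100000 (96)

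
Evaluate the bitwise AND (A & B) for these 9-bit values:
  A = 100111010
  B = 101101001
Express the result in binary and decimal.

Apply & to each column (1 only where both bits are 1):
  100111010
& 101101001
-----------
  100101000

Answer: 100101000 (296)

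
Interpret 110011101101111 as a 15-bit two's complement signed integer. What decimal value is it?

MSB is 1, so the value is negative. Find the magnitude:
1. Invert bits:  001100010010000
2. Add 1:        001100010010001  = 6289
3. Apply sign:   -6289

Answer: -6289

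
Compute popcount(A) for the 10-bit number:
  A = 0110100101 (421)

0110100101
1-bits at positions (from bit 0 = LSB): 0, 2, 5, 7, 8
Count = 5

Answer: 5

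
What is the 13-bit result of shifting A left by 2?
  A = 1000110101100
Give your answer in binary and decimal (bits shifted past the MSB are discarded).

Shift left by 2: drop the top 2 bit(s), append 2 zero(s) on the right.
  1000110101100  ->  discard [10], keep [00110101100], append 00
= 0011010110000

Answer: 0011010110000 (1712)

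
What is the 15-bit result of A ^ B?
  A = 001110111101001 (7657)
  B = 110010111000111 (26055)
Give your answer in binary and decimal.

Apply ^ to each column (1 where bits differ):
  001110111101001
^ 110010111000111
-----------------
  111100000101110

Answer: 111100000101110 (30766)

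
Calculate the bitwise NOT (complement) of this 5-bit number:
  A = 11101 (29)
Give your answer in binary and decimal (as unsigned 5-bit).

Flip each bit (0->1, 1->0):
  11101
  00010

Answer: 00010 (2)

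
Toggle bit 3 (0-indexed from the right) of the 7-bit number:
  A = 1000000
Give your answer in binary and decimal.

Mask = 1 << 3 = 0001000
Bit 3 of A is 0; XOR with the mask flips it to 1.
  1000000
^ 0001000
---------
  1001000

Answer: 1001000 (72)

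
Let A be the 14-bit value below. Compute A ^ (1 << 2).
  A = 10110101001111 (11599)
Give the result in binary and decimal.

Mask = 1 << 2 = 00000000000100
Bit 2 of A is 1; XOR with the mask flips it to 0.
  10110101001111
^ 00000000000100
----------------
  10110101001011

Answer: 10110101001011 (11595)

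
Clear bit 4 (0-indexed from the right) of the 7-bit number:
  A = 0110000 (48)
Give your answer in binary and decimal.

Mask = ~(1 << 4) = 1101111
Bit 4 of A is 1, so AND-ing with the mask clears it to 0.
  0110000
& 1101111
---------
  0100000

Answer: 0100000 (32)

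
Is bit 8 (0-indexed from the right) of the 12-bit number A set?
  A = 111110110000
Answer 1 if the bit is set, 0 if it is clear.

Bit 8 is the 9th from the right.
  111110110000
     ^
That bit is 1.

Answer: 1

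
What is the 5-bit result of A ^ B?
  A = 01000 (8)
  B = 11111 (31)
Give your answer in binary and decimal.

Apply ^ to each column (1 where bits differ):
  01000
^ 11111
-------
  10111

Answer: 10111 (23)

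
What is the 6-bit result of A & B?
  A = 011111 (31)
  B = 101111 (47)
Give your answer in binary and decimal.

Apply & to each column (1 only where both bits are 1):
  011111
& 101111
--------
  001111

Answer: 001111 (15)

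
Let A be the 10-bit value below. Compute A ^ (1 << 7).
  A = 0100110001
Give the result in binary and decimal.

Mask = 1 << 7 = 0010000000
Bit 7 of A is 0; XOR with the mask flips it to 1.
  0100110001
^ 0010000000
------------
  0110110001

Answer: 0110110001 (433)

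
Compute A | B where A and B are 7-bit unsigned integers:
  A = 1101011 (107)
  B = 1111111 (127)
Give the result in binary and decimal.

Apply | to each column (1 where either bit is 1):
  1101011
| 1111111
---------
  1111111

Answer: 1111111 (127)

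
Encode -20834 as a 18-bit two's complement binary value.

1. Binary of +20834:  000101000101100010
2. Invert bits:     111010111010011101
3. Add 1:           111010111010011110

Answer: 111010111010011110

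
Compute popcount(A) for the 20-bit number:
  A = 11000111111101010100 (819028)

11000111111101010100
1-bits at positions (from bit 0 = LSB): 2, 4, 6, 8, 9, 10, 11, 12, 13, 14, 18, 19
Count = 12

Answer: 12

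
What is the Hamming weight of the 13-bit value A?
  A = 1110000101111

1110000101111
1-bits at positions (from bit 0 = LSB): 0, 1, 2, 3, 5, 10, 11, 12
Count = 8

Answer: 8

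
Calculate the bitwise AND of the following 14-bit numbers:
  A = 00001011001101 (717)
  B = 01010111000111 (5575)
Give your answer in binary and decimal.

Apply & to each column (1 only where both bits are 1):
  00001011001101
& 01010111000111
----------------
  00000011000101

Answer: 00000011000101 (197)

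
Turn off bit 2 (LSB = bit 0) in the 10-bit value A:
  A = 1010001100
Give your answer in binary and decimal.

Mask = ~(1 << 2) = 1111111011
Bit 2 of A is 1, so AND-ing with the mask clears it to 0.
  1010001100
& 1111111011
------------
  1010001000

Answer: 1010001000 (648)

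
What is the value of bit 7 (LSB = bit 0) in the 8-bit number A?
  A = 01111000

Bit 7 is the 8th from the right.
  01111000
  ^
That bit is 0.

Answer: 0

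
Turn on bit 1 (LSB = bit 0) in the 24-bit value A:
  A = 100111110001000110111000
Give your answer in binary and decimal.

Mask = 1 << 1 = 000000000000000000000010
Bit 1 of A is 0, so OR-ing with the mask flips it to 1.
  100111110001000110111000
| 000000000000000000000010
--------------------------
  100111110001000110111010

Answer: 100111110001000110111010 (10424762)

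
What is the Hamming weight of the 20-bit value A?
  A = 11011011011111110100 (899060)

11011011011111110100
1-bits at positions (from bit 0 = LSB): 2, 4, 5, 6, 7, 8, 9, 10, 12, 13, 15, 16, 18, 19
Count = 14

Answer: 14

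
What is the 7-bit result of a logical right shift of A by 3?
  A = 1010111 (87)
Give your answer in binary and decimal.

Logical shift right by 3: drop the bottom 3 bit(s), prepend 3 zero(s) on the left.
  1010111  ->  keep [1010], discard [111], prepend 000
= 0001010

Answer: 0001010 (10)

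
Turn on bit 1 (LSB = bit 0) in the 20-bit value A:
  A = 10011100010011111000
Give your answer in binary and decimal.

Mask = 1 << 1 = 00000000000000000010
Bit 1 of A is 0, so OR-ing with the mask flips it to 1.
  10011100010011111000
| 00000000000000000010
----------------------
  10011100010011111010

Answer: 10011100010011111010 (640250)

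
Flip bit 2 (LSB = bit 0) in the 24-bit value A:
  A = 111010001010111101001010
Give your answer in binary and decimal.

Mask = 1 << 2 = 000000000000000000000100
Bit 2 of A is 0; XOR with the mask flips it to 1.
  111010001010111101001010
^ 000000000000000000000100
--------------------------
  111010001010111101001110

Answer: 111010001010111101001110 (15249230)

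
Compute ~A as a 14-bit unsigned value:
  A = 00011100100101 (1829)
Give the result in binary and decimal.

Flip each bit (0->1, 1->0):
  00011100100101
  11100011011010

Answer: 11100011011010 (14554)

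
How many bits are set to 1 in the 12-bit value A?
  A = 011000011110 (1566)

011000011110
1-bits at positions (from bit 0 = LSB): 1, 2, 3, 4, 9, 10
Count = 6

Answer: 6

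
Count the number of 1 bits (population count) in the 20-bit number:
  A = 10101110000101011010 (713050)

10101110000101011010
1-bits at positions (from bit 0 = LSB): 1, 3, 4, 6, 8, 13, 14, 15, 17, 19
Count = 10

Answer: 10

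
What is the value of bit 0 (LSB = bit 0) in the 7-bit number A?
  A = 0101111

Bit 0 is the 1st from the right.
  0101111
        ^
That bit is 1.

Answer: 1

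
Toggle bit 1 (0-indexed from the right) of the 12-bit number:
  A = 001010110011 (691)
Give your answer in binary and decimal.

Mask = 1 << 1 = 000000000010
Bit 1 of A is 1; XOR with the mask flips it to 0.
  001010110011
^ 000000000010
--------------
  001010110001

Answer: 001010110001 (689)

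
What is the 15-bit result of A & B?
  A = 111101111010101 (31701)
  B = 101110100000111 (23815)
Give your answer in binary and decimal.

Apply & to each column (1 only where both bits are 1):
  111101111010101
& 101110100000111
-----------------
  101100100000101

Answer: 101100100000101 (22789)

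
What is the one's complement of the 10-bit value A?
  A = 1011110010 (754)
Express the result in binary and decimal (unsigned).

Flip each bit (0->1, 1->0):
  1011110010
  0100001101

Answer: 0100001101 (269)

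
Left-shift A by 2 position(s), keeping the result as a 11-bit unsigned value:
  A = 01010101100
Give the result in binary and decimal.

Shift left by 2: drop the top 2 bit(s), append 2 zero(s) on the right.
  01010101100  ->  discard [01], keep [010101100], append 00
= 01010110000

Answer: 01010110000 (688)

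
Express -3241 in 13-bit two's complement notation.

1. Binary of +3241:  0110010101001
2. Invert bits:     1001101010110
3. Add 1:           1001101010111

Answer: 1001101010111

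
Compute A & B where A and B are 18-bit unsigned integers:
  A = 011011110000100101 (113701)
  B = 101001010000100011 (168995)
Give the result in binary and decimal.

Apply & to each column (1 only where both bits are 1):
  011011110000100101
& 101001010000100011
--------------------
  001001010000100001

Answer: 001001010000100001 (37921)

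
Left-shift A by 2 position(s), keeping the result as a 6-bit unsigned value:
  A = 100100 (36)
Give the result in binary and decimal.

Shift left by 2: drop the top 2 bit(s), append 2 zero(s) on the right.
  100100  ->  discard [10], keep [0100], append 00
= 010000

Answer: 010000 (16)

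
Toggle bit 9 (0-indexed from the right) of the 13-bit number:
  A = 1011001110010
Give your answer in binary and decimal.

Mask = 1 << 9 = 0001000000000
Bit 9 of A is 1; XOR with the mask flips it to 0.
  1011001110010
^ 0001000000000
---------------
  1010001110010

Answer: 1010001110010 (5234)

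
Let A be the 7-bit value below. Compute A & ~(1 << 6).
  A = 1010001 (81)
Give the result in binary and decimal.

Mask = ~(1 << 6) = 0111111
Bit 6 of A is 1, so AND-ing with the mask clears it to 0.
  1010001
& 0111111
---------
  0010001

Answer: 0010001 (17)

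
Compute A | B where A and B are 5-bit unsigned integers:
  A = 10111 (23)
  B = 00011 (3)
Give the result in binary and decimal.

Apply | to each column (1 where either bit is 1):
  10111
| 00011
-------
  10111

Answer: 10111 (23)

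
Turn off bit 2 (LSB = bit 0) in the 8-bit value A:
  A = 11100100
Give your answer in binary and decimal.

Mask = ~(1 << 2) = 11111011
Bit 2 of A is 1, so AND-ing with the mask clears it to 0.
  11100100
& 11111011
----------
  11100000

Answer: 11100000 (224)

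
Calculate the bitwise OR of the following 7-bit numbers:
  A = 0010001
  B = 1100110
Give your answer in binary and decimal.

Apply | to each column (1 where either bit is 1):
  0010001
| 1100110
---------
  1110111

Answer: 1110111 (119)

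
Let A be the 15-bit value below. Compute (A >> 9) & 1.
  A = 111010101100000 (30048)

Bit 9 is the 10th from the right.
  111010101100000
       ^
That bit is 0.

Answer: 0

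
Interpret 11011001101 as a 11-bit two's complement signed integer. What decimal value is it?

MSB is 1, so the value is negative. Find the magnitude:
1. Invert bits:  00100110010
2. Add 1:        00100110011  = 307
3. Apply sign:   -307

Answer: -307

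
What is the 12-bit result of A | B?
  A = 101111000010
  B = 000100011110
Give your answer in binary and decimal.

Apply | to each column (1 where either bit is 1):
  101111000010
| 000100011110
--------------
  101111011110

Answer: 101111011110 (3038)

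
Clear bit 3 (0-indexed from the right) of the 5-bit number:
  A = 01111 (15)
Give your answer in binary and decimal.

Mask = ~(1 << 3) = 10111
Bit 3 of A is 1, so AND-ing with the mask clears it to 0.
  01111
& 10111
-------
  00111

Answer: 00111 (7)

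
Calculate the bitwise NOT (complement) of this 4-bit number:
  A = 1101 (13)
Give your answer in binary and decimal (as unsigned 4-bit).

Flip each bit (0->1, 1->0):
  1101
  0010

Answer: 0010 (2)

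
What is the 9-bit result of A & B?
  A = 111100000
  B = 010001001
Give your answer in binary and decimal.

Apply & to each column (1 only where both bits are 1):
  111100000
& 010001001
-----------
  010000000

Answer: 010000000 (128)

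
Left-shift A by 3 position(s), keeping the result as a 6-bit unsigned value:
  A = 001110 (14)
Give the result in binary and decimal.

Shift left by 3: drop the top 3 bit(s), append 3 zero(s) on the right.
  001110  ->  discard [001], keep [110], append 000
= 110000

Answer: 110000 (48)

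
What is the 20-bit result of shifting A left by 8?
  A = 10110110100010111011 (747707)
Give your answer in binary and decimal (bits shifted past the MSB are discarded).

Shift left by 8: drop the top 8 bit(s), append 8 zero(s) on the right.
  10110110100010111011  ->  discard [10110110], keep [100010111011], append 00000000
= 10001011101100000000

Answer: 10001011101100000000 (572160)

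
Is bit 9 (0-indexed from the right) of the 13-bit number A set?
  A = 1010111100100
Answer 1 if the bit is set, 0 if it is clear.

Bit 9 is the 10th from the right.
  1010111100100
     ^
That bit is 0.

Answer: 0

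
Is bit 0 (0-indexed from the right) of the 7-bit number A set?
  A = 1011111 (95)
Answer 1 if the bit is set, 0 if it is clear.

Bit 0 is the 1st from the right.
  1011111
        ^
That bit is 1.

Answer: 1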